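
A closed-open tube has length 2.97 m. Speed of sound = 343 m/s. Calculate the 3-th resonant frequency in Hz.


Given values:
  Tube type: closed-open, L = 2.97 m, c = 343 m/s, n = 3
Formula: f_n = (2n - 1) * c / (4 * L)
Compute 2n - 1 = 2*3 - 1 = 5
Compute 4 * L = 4 * 2.97 = 11.88
f = 5 * 343 / 11.88
f = 144.36

144.36 Hz


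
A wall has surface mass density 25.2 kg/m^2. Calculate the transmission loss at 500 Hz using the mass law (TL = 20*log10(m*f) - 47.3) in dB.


Given values:
  m = 25.2 kg/m^2, f = 500 Hz
Formula: TL = 20 * log10(m * f) - 47.3
Compute m * f = 25.2 * 500 = 12600.0
Compute log10(12600.0) = 4.100371
Compute 20 * 4.100371 = 82.0074
TL = 82.0074 - 47.3 = 34.71

34.71 dB


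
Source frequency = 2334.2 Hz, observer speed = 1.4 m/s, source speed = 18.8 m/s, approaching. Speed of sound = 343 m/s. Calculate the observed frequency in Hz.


Given values:
  f_s = 2334.2 Hz, v_o = 1.4 m/s, v_s = 18.8 m/s
  Direction: approaching
Formula: f_o = f_s * (c + v_o) / (c - v_s)
Numerator: c + v_o = 343 + 1.4 = 344.4
Denominator: c - v_s = 343 - 18.8 = 324.2
f_o = 2334.2 * 344.4 / 324.2 = 2479.64

2479.64 Hz


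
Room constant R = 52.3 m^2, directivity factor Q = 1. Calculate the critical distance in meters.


Given values:
  R = 52.3 m^2, Q = 1
Formula: d_c = 0.141 * sqrt(Q * R)
Compute Q * R = 1 * 52.3 = 52.3
Compute sqrt(52.3) = 7.2319
d_c = 0.141 * 7.2319 = 1.02

1.02 m


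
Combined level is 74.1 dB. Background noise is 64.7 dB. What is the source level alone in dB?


Given values:
  L_total = 74.1 dB, L_bg = 64.7 dB
Formula: L_source = 10 * log10(10^(L_total/10) - 10^(L_bg/10))
Convert to linear:
  10^(74.1/10) = 25703957.8277
  10^(64.7/10) = 2951209.2267
Difference: 25703957.8277 - 2951209.2267 = 22752748.601
L_source = 10 * log10(22752748.601) = 73.57

73.57 dB


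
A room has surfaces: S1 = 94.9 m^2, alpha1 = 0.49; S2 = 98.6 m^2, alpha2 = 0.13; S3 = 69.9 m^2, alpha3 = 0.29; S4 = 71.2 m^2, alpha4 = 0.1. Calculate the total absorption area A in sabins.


Given surfaces:
  Surface 1: 94.9 * 0.49 = 46.501
  Surface 2: 98.6 * 0.13 = 12.818
  Surface 3: 69.9 * 0.29 = 20.271
  Surface 4: 71.2 * 0.1 = 7.12
Formula: A = sum(Si * alpha_i)
A = 46.501 + 12.818 + 20.271 + 7.12
A = 86.71

86.71 sabins


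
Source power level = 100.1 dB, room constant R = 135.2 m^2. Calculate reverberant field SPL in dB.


Given values:
  Lw = 100.1 dB, R = 135.2 m^2
Formula: SPL = Lw + 10 * log10(4 / R)
Compute 4 / R = 4 / 135.2 = 0.029586
Compute 10 * log10(0.029586) = -15.2891
SPL = 100.1 + (-15.2891) = 84.81

84.81 dB


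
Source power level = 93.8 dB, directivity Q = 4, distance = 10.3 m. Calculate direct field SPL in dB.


Given values:
  Lw = 93.8 dB, Q = 4, r = 10.3 m
Formula: SPL = Lw + 10 * log10(Q / (4 * pi * r^2))
Compute 4 * pi * r^2 = 4 * pi * 10.3^2 = 1333.1663
Compute Q / denom = 4 / 1333.1663 = 0.00300038
Compute 10 * log10(0.00300038) = -25.2282
SPL = 93.8 + (-25.2282) = 68.57

68.57 dB


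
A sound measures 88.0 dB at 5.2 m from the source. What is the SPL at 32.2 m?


Given values:
  SPL1 = 88.0 dB, r1 = 5.2 m, r2 = 32.2 m
Formula: SPL2 = SPL1 - 20 * log10(r2 / r1)
Compute ratio: r2 / r1 = 32.2 / 5.2 = 6.1923
Compute log10: log10(6.1923) = 0.791852
Compute drop: 20 * 0.791852 = 15.837
SPL2 = 88.0 - 15.837 = 72.16

72.16 dB


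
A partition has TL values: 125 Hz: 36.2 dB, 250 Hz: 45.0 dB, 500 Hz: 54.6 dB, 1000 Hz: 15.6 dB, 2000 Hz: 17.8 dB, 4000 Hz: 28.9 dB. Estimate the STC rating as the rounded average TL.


Given TL values at each frequency:
  125 Hz: 36.2 dB
  250 Hz: 45.0 dB
  500 Hz: 54.6 dB
  1000 Hz: 15.6 dB
  2000 Hz: 17.8 dB
  4000 Hz: 28.9 dB
Formula: STC ~ round(average of TL values)
Sum = 36.2 + 45.0 + 54.6 + 15.6 + 17.8 + 28.9 = 198.1
Average = 198.1 / 6 = 33.02
Rounded: 33

33


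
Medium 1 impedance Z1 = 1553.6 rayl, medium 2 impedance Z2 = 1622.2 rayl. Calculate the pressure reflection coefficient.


Given values:
  Z1 = 1553.6 rayl, Z2 = 1622.2 rayl
Formula: R = (Z2 - Z1) / (Z2 + Z1)
Numerator: Z2 - Z1 = 1622.2 - 1553.6 = 68.6
Denominator: Z2 + Z1 = 1622.2 + 1553.6 = 3175.8
R = 68.6 / 3175.8 = 0.0216

0.0216


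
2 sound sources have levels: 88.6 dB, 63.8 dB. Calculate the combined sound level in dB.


Formula: L_total = 10 * log10( sum(10^(Li/10)) )
  Source 1: 10^(88.6/10) = 724435960.075
  Source 2: 10^(63.8/10) = 2398832.919
Sum of linear values = 726834792.994
L_total = 10 * log10(726834792.994) = 88.61

88.61 dB


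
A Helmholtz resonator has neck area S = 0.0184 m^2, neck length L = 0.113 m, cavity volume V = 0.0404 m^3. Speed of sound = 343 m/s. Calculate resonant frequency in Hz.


Given values:
  S = 0.0184 m^2, L = 0.113 m, V = 0.0404 m^3, c = 343 m/s
Formula: f = (c / (2*pi)) * sqrt(S / (V * L))
Compute V * L = 0.0404 * 0.113 = 0.0045652
Compute S / (V * L) = 0.0184 / 0.0045652 = 4.0305
Compute sqrt(4.0305) = 2.007611
Compute c / (2*pi) = 343 / 6.283185 = 54.590148
f = 54.590148 * 2.007611 = 109.6

109.6 Hz


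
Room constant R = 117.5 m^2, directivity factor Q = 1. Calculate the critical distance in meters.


Given values:
  R = 117.5 m^2, Q = 1
Formula: d_c = 0.141 * sqrt(Q * R)
Compute Q * R = 1 * 117.5 = 117.5
Compute sqrt(117.5) = 10.8397
d_c = 0.141 * 10.8397 = 1.528

1.528 m


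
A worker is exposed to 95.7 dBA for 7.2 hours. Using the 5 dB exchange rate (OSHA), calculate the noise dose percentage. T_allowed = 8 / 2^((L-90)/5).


Given values:
  L = 95.7 dBA, T = 7.2 hours
Formula: T_allowed = 8 / 2^((L - 90) / 5)
Compute exponent: (95.7 - 90) / 5 = 1.14
Compute 2^(1.14) = 2.20381
T_allowed = 8 / 2.20381 = 3.630077 hours
Dose = (T / T_allowed) * 100
Dose = (7.2 / 3.630077) * 100 = 198.34

198.34 %


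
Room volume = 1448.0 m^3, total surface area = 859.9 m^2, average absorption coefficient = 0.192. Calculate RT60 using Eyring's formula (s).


Given values:
  V = 1448.0 m^3, S = 859.9 m^2, alpha = 0.192
Formula: RT60 = 0.161 * V / (-S * ln(1 - alpha))
Compute ln(1 - 0.192) = ln(0.808) = -0.213193
Denominator: -859.9 * -0.213193 = 183.3247
Numerator: 0.161 * 1448.0 = 233.128
RT60 = 233.128 / 183.3247 = 1.272

1.272 s


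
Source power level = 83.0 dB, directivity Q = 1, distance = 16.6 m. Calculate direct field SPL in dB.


Given values:
  Lw = 83.0 dB, Q = 1, r = 16.6 m
Formula: SPL = Lw + 10 * log10(Q / (4 * pi * r^2))
Compute 4 * pi * r^2 = 4 * pi * 16.6^2 = 3462.7891
Compute Q / denom = 1 / 3462.7891 = 0.00028878
Compute 10 * log10(0.00028878) = -35.3943
SPL = 83.0 + (-35.3943) = 47.61

47.61 dB


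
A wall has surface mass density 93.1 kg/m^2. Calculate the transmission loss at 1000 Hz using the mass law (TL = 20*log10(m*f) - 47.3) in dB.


Given values:
  m = 93.1 kg/m^2, f = 1000 Hz
Formula: TL = 20 * log10(m * f) - 47.3
Compute m * f = 93.1 * 1000 = 93100.0
Compute log10(93100.0) = 4.96895
Compute 20 * 4.96895 = 99.379
TL = 99.379 - 47.3 = 52.08

52.08 dB


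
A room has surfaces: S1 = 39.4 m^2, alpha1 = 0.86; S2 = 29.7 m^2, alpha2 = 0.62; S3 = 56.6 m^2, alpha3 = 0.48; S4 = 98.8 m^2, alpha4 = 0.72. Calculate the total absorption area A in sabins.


Given surfaces:
  Surface 1: 39.4 * 0.86 = 33.884
  Surface 2: 29.7 * 0.62 = 18.414
  Surface 3: 56.6 * 0.48 = 27.168
  Surface 4: 98.8 * 0.72 = 71.136
Formula: A = sum(Si * alpha_i)
A = 33.884 + 18.414 + 27.168 + 71.136
A = 150.6

150.6 sabins


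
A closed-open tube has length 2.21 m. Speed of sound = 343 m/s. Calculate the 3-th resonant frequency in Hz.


Given values:
  Tube type: closed-open, L = 2.21 m, c = 343 m/s, n = 3
Formula: f_n = (2n - 1) * c / (4 * L)
Compute 2n - 1 = 2*3 - 1 = 5
Compute 4 * L = 4 * 2.21 = 8.84
f = 5 * 343 / 8.84
f = 194.0

194.0 Hz


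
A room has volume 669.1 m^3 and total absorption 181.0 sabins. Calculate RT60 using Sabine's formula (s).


Given values:
  V = 669.1 m^3
  A = 181.0 sabins
Formula: RT60 = 0.161 * V / A
Numerator: 0.161 * 669.1 = 107.7251
RT60 = 107.7251 / 181.0 = 0.595

0.595 s


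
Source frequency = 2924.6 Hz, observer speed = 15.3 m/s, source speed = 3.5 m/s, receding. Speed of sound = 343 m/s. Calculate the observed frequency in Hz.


Given values:
  f_s = 2924.6 Hz, v_o = 15.3 m/s, v_s = 3.5 m/s
  Direction: receding
Formula: f_o = f_s * (c - v_o) / (c + v_s)
Numerator: c - v_o = 343 - 15.3 = 327.7
Denominator: c + v_s = 343 + 3.5 = 346.5
f_o = 2924.6 * 327.7 / 346.5 = 2765.92

2765.92 Hz


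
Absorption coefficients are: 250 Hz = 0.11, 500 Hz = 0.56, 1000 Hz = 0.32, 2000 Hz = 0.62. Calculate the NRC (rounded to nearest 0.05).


Given values:
  a_250 = 0.11, a_500 = 0.56
  a_1000 = 0.32, a_2000 = 0.62
Formula: NRC = (a250 + a500 + a1000 + a2000) / 4
Sum = 0.11 + 0.56 + 0.32 + 0.62 = 1.61
NRC = 1.61 / 4 = 0.4025
Rounded to nearest 0.05: 0.4

0.4


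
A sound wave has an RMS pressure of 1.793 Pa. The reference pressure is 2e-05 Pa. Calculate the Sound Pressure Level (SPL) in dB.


Given values:
  p = 1.793 Pa
  p_ref = 2e-05 Pa
Formula: SPL = 20 * log10(p / p_ref)
Compute ratio: p / p_ref = 1.793 / 2e-05 = 89650
Compute log10: log10(89650) = 4.95255
Multiply: SPL = 20 * 4.95255 = 99.05

99.05 dB


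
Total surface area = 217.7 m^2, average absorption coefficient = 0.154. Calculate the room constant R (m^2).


Given values:
  S = 217.7 m^2, alpha = 0.154
Formula: R = S * alpha / (1 - alpha)
Numerator: 217.7 * 0.154 = 33.5258
Denominator: 1 - 0.154 = 0.846
R = 33.5258 / 0.846 = 39.63

39.63 m^2


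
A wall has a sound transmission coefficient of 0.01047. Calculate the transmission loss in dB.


Given values:
  tau = 0.01047
Formula: TL = 10 * log10(1 / tau)
Compute 1 / tau = 1 / 0.01047 = 95.511
Compute log10(95.511) = 1.980053
TL = 10 * 1.980053 = 19.8

19.8 dB


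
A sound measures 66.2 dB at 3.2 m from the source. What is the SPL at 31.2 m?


Given values:
  SPL1 = 66.2 dB, r1 = 3.2 m, r2 = 31.2 m
Formula: SPL2 = SPL1 - 20 * log10(r2 / r1)
Compute ratio: r2 / r1 = 31.2 / 3.2 = 9.75
Compute log10: log10(9.75) = 0.989005
Compute drop: 20 * 0.989005 = 19.7801
SPL2 = 66.2 - 19.7801 = 46.42

46.42 dB


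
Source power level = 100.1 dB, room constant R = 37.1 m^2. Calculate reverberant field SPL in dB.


Given values:
  Lw = 100.1 dB, R = 37.1 m^2
Formula: SPL = Lw + 10 * log10(4 / R)
Compute 4 / R = 4 / 37.1 = 0.107817
Compute 10 * log10(0.107817) = -9.6731
SPL = 100.1 + (-9.6731) = 90.43

90.43 dB


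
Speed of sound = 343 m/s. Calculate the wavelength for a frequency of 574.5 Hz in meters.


Given values:
  c = 343 m/s, f = 574.5 Hz
Formula: lambda = c / f
lambda = 343 / 574.5
lambda = 0.597

0.597 m


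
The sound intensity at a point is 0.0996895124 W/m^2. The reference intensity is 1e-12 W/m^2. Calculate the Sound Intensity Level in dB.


Given values:
  I = 0.0996895124 W/m^2
  I_ref = 1e-12 W/m^2
Formula: SIL = 10 * log10(I / I_ref)
Compute ratio: I / I_ref = 99689512400
Compute log10: log10(99689512400) = 10.998649
Multiply: SIL = 10 * 10.998649 = 109.99

109.99 dB


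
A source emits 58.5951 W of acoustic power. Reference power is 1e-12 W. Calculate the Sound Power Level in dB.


Given values:
  W = 58.5951 W
  W_ref = 1e-12 W
Formula: SWL = 10 * log10(W / W_ref)
Compute ratio: W / W_ref = 58595100000000
Compute log10: log10(58595100000000) = 13.767861
Multiply: SWL = 10 * 13.767861 = 137.68

137.68 dB


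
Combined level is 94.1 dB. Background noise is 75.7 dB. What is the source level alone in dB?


Given values:
  L_total = 94.1 dB, L_bg = 75.7 dB
Formula: L_source = 10 * log10(10^(L_total/10) - 10^(L_bg/10))
Convert to linear:
  10^(94.1/10) = 2570395782.7689
  10^(75.7/10) = 37153522.9097
Difference: 2570395782.7689 - 37153522.9097 = 2533242259.8592
L_source = 10 * log10(2533242259.8592) = 94.04

94.04 dB


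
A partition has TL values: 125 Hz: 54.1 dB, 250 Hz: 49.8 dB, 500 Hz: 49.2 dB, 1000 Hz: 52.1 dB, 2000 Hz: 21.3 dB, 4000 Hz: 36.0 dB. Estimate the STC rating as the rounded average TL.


Given TL values at each frequency:
  125 Hz: 54.1 dB
  250 Hz: 49.8 dB
  500 Hz: 49.2 dB
  1000 Hz: 52.1 dB
  2000 Hz: 21.3 dB
  4000 Hz: 36.0 dB
Formula: STC ~ round(average of TL values)
Sum = 54.1 + 49.8 + 49.2 + 52.1 + 21.3 + 36.0 = 262.5
Average = 262.5 / 6 = 43.75
Rounded: 44

44


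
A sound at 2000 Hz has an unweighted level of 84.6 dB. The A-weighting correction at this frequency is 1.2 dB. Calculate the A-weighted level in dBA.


Given values:
  SPL = 84.6 dB
  A-weighting at 2000 Hz = 1.2 dB
Formula: L_A = SPL + A_weight
L_A = 84.6 + (1.2)
L_A = 85.8

85.8 dBA


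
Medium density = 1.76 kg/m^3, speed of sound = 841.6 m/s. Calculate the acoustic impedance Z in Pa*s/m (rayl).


Given values:
  rho = 1.76 kg/m^3
  c = 841.6 m/s
Formula: Z = rho * c
Z = 1.76 * 841.6
Z = 1481.22

1481.22 rayl


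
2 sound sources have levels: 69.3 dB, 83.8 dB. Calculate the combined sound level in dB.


Formula: L_total = 10 * log10( sum(10^(Li/10)) )
  Source 1: 10^(69.3/10) = 8511380.382
  Source 2: 10^(83.8/10) = 239883291.9019
Sum of linear values = 248394672.2839
L_total = 10 * log10(248394672.2839) = 83.95

83.95 dB


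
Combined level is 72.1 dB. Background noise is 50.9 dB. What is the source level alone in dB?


Given values:
  L_total = 72.1 dB, L_bg = 50.9 dB
Formula: L_source = 10 * log10(10^(L_total/10) - 10^(L_bg/10))
Convert to linear:
  10^(72.1/10) = 16218100.9736
  10^(50.9/10) = 123026.8771
Difference: 16218100.9736 - 123026.8771 = 16095074.0965
L_source = 10 * log10(16095074.0965) = 72.07

72.07 dB


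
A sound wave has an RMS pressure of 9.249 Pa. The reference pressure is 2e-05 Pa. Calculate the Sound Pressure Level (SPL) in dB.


Given values:
  p = 9.249 Pa
  p_ref = 2e-05 Pa
Formula: SPL = 20 * log10(p / p_ref)
Compute ratio: p / p_ref = 9.249 / 2e-05 = 462450
Compute log10: log10(462450) = 5.665065
Multiply: SPL = 20 * 5.665065 = 113.3

113.3 dB


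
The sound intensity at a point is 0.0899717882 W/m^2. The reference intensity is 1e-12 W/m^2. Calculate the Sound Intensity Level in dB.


Given values:
  I = 0.0899717882 W/m^2
  I_ref = 1e-12 W/m^2
Formula: SIL = 10 * log10(I / I_ref)
Compute ratio: I / I_ref = 89971788200
Compute log10: log10(89971788200) = 10.954106
Multiply: SIL = 10 * 10.954106 = 109.54

109.54 dB


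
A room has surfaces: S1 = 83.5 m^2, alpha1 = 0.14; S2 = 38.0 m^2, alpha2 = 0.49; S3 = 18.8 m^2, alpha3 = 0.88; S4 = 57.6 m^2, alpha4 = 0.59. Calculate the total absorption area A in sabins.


Given surfaces:
  Surface 1: 83.5 * 0.14 = 11.69
  Surface 2: 38.0 * 0.49 = 18.62
  Surface 3: 18.8 * 0.88 = 16.544
  Surface 4: 57.6 * 0.59 = 33.984
Formula: A = sum(Si * alpha_i)
A = 11.69 + 18.62 + 16.544 + 33.984
A = 80.84

80.84 sabins


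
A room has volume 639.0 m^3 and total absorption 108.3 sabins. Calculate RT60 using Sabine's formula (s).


Given values:
  V = 639.0 m^3
  A = 108.3 sabins
Formula: RT60 = 0.161 * V / A
Numerator: 0.161 * 639.0 = 102.879
RT60 = 102.879 / 108.3 = 0.95

0.95 s


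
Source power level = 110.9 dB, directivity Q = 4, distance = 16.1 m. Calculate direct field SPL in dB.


Given values:
  Lw = 110.9 dB, Q = 4, r = 16.1 m
Formula: SPL = Lw + 10 * log10(Q / (4 * pi * r^2))
Compute 4 * pi * r^2 = 4 * pi * 16.1^2 = 3257.3289
Compute Q / denom = 4 / 3257.3289 = 0.001228
Compute 10 * log10(0.001228) = -29.108
SPL = 110.9 + (-29.108) = 81.79

81.79 dB


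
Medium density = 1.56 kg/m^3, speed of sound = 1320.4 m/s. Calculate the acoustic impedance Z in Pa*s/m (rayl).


Given values:
  rho = 1.56 kg/m^3
  c = 1320.4 m/s
Formula: Z = rho * c
Z = 1.56 * 1320.4
Z = 2059.82

2059.82 rayl


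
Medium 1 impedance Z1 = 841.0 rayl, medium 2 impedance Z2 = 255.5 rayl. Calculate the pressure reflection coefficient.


Given values:
  Z1 = 841.0 rayl, Z2 = 255.5 rayl
Formula: R = (Z2 - Z1) / (Z2 + Z1)
Numerator: Z2 - Z1 = 255.5 - 841.0 = -585.5
Denominator: Z2 + Z1 = 255.5 + 841.0 = 1096.5
R = -585.5 / 1096.5 = -0.534

-0.534


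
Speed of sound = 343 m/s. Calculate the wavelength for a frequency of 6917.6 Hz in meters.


Given values:
  c = 343 m/s, f = 6917.6 Hz
Formula: lambda = c / f
lambda = 343 / 6917.6
lambda = 0.0496

0.0496 m


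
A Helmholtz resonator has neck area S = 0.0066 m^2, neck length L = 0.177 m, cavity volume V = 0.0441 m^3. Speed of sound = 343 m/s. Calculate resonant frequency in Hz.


Given values:
  S = 0.0066 m^2, L = 0.177 m, V = 0.0441 m^3, c = 343 m/s
Formula: f = (c / (2*pi)) * sqrt(S / (V * L))
Compute V * L = 0.0441 * 0.177 = 0.0078057
Compute S / (V * L) = 0.0066 / 0.0078057 = 0.8455
Compute sqrt(0.8455) = 0.919511
Compute c / (2*pi) = 343 / 6.283185 = 54.590148
f = 54.590148 * 0.919511 = 50.2

50.2 Hz


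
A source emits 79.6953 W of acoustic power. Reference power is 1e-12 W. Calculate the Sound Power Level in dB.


Given values:
  W = 79.6953 W
  W_ref = 1e-12 W
Formula: SWL = 10 * log10(W / W_ref)
Compute ratio: W / W_ref = 79695300000000
Compute log10: log10(79695300000000) = 13.901433
Multiply: SWL = 10 * 13.901433 = 139.01

139.01 dB


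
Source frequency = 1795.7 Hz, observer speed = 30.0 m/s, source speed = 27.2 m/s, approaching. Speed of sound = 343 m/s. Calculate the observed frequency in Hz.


Given values:
  f_s = 1795.7 Hz, v_o = 30.0 m/s, v_s = 27.2 m/s
  Direction: approaching
Formula: f_o = f_s * (c + v_o) / (c - v_s)
Numerator: c + v_o = 343 + 30.0 = 373.0
Denominator: c - v_s = 343 - 27.2 = 315.8
f_o = 1795.7 * 373.0 / 315.8 = 2120.95

2120.95 Hz


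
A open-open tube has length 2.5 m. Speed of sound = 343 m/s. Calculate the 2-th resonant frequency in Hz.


Given values:
  Tube type: open-open, L = 2.5 m, c = 343 m/s, n = 2
Formula: f_n = n * c / (2 * L)
Compute 2 * L = 2 * 2.5 = 5.0
f = 2 * 343 / 5.0
f = 137.2

137.2 Hz


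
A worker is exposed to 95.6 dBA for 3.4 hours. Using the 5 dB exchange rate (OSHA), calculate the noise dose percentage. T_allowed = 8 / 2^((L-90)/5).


Given values:
  L = 95.6 dBA, T = 3.4 hours
Formula: T_allowed = 8 / 2^((L - 90) / 5)
Compute exponent: (95.6 - 90) / 5 = 1.12
Compute 2^(1.12) = 2.17347
T_allowed = 8 / 2.17347 = 3.68075 hours
Dose = (T / T_allowed) * 100
Dose = (3.4 / 3.68075) * 100 = 92.37

92.37 %


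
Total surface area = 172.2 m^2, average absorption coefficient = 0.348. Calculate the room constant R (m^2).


Given values:
  S = 172.2 m^2, alpha = 0.348
Formula: R = S * alpha / (1 - alpha)
Numerator: 172.2 * 0.348 = 59.9256
Denominator: 1 - 0.348 = 0.652
R = 59.9256 / 0.652 = 91.91

91.91 m^2


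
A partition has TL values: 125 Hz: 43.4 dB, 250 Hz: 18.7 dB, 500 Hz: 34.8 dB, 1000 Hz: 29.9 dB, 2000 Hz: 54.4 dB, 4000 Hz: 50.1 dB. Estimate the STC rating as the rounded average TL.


Given TL values at each frequency:
  125 Hz: 43.4 dB
  250 Hz: 18.7 dB
  500 Hz: 34.8 dB
  1000 Hz: 29.9 dB
  2000 Hz: 54.4 dB
  4000 Hz: 50.1 dB
Formula: STC ~ round(average of TL values)
Sum = 43.4 + 18.7 + 34.8 + 29.9 + 54.4 + 50.1 = 231.3
Average = 231.3 / 6 = 38.55
Rounded: 39

39


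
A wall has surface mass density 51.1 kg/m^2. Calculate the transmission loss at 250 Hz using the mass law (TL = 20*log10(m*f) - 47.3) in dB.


Given values:
  m = 51.1 kg/m^2, f = 250 Hz
Formula: TL = 20 * log10(m * f) - 47.3
Compute m * f = 51.1 * 250 = 12775.0
Compute log10(12775.0) = 4.106361
Compute 20 * 4.106361 = 82.1272
TL = 82.1272 - 47.3 = 34.83

34.83 dB


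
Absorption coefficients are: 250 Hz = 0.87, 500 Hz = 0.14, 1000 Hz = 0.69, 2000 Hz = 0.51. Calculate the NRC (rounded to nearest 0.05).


Given values:
  a_250 = 0.87, a_500 = 0.14
  a_1000 = 0.69, a_2000 = 0.51
Formula: NRC = (a250 + a500 + a1000 + a2000) / 4
Sum = 0.87 + 0.14 + 0.69 + 0.51 = 2.21
NRC = 2.21 / 4 = 0.5525
Rounded to nearest 0.05: 0.55

0.55


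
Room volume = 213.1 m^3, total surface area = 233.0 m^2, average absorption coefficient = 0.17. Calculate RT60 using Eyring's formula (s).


Given values:
  V = 213.1 m^3, S = 233.0 m^2, alpha = 0.17
Formula: RT60 = 0.161 * V / (-S * ln(1 - alpha))
Compute ln(1 - 0.17) = ln(0.83) = -0.18633
Denominator: -233.0 * -0.18633 = 43.4149
Numerator: 0.161 * 213.1 = 34.3091
RT60 = 34.3091 / 43.4149 = 0.79

0.79 s


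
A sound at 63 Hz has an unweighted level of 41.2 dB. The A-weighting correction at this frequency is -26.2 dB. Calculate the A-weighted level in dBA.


Given values:
  SPL = 41.2 dB
  A-weighting at 63 Hz = -26.2 dB
Formula: L_A = SPL + A_weight
L_A = 41.2 + (-26.2)
L_A = 15.0

15.0 dBA


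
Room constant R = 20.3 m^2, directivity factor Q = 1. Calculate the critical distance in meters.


Given values:
  R = 20.3 m^2, Q = 1
Formula: d_c = 0.141 * sqrt(Q * R)
Compute Q * R = 1 * 20.3 = 20.3
Compute sqrt(20.3) = 4.5056
d_c = 0.141 * 4.5056 = 0.635

0.635 m


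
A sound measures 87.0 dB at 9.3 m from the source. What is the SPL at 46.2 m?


Given values:
  SPL1 = 87.0 dB, r1 = 9.3 m, r2 = 46.2 m
Formula: SPL2 = SPL1 - 20 * log10(r2 / r1)
Compute ratio: r2 / r1 = 46.2 / 9.3 = 4.9677
Compute log10: log10(4.9677) = 0.696155
Compute drop: 20 * 0.696155 = 13.9231
SPL2 = 87.0 - 13.9231 = 73.08

73.08 dB


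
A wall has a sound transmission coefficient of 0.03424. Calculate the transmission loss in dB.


Given values:
  tau = 0.03424
Formula: TL = 10 * log10(1 / tau)
Compute 1 / tau = 1 / 0.03424 = 29.2056
Compute log10(29.2056) = 1.465466
TL = 10 * 1.465466 = 14.65

14.65 dB


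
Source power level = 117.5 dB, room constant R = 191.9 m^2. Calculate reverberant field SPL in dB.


Given values:
  Lw = 117.5 dB, R = 191.9 m^2
Formula: SPL = Lw + 10 * log10(4 / R)
Compute 4 / R = 4 / 191.9 = 0.020844
Compute 10 * log10(0.020844) = -16.8102
SPL = 117.5 + (-16.8102) = 100.69

100.69 dB


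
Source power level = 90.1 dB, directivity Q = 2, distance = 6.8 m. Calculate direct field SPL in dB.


Given values:
  Lw = 90.1 dB, Q = 2, r = 6.8 m
Formula: SPL = Lw + 10 * log10(Q / (4 * pi * r^2))
Compute 4 * pi * r^2 = 4 * pi * 6.8^2 = 581.069
Compute Q / denom = 2 / 581.069 = 0.00344193
Compute 10 * log10(0.00344193) = -24.632
SPL = 90.1 + (-24.632) = 65.47

65.47 dB


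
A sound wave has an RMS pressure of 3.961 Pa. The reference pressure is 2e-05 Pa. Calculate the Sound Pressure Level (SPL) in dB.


Given values:
  p = 3.961 Pa
  p_ref = 2e-05 Pa
Formula: SPL = 20 * log10(p / p_ref)
Compute ratio: p / p_ref = 3.961 / 2e-05 = 198050
Compute log10: log10(198050) = 5.296775
Multiply: SPL = 20 * 5.296775 = 105.94

105.94 dB


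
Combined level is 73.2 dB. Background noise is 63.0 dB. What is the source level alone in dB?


Given values:
  L_total = 73.2 dB, L_bg = 63.0 dB
Formula: L_source = 10 * log10(10^(L_total/10) - 10^(L_bg/10))
Convert to linear:
  10^(73.2/10) = 20892961.3085
  10^(63.0/10) = 1995262.315
Difference: 20892961.3085 - 1995262.315 = 18897698.9935
L_source = 10 * log10(18897698.9935) = 72.76

72.76 dB


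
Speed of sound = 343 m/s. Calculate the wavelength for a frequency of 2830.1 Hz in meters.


Given values:
  c = 343 m/s, f = 2830.1 Hz
Formula: lambda = c / f
lambda = 343 / 2830.1
lambda = 0.1212

0.1212 m


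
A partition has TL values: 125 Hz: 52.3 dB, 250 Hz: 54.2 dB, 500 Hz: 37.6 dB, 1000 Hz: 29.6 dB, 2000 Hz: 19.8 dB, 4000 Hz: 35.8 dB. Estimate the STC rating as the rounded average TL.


Given TL values at each frequency:
  125 Hz: 52.3 dB
  250 Hz: 54.2 dB
  500 Hz: 37.6 dB
  1000 Hz: 29.6 dB
  2000 Hz: 19.8 dB
  4000 Hz: 35.8 dB
Formula: STC ~ round(average of TL values)
Sum = 52.3 + 54.2 + 37.6 + 29.6 + 19.8 + 35.8 = 229.3
Average = 229.3 / 6 = 38.22
Rounded: 38

38


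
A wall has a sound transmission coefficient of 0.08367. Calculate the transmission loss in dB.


Given values:
  tau = 0.08367
Formula: TL = 10 * log10(1 / tau)
Compute 1 / tau = 1 / 0.08367 = 11.9517
Compute log10(11.9517) = 1.07743
TL = 10 * 1.07743 = 10.77

10.77 dB


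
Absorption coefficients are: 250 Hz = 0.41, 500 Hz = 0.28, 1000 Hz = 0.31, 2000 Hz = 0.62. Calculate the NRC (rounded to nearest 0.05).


Given values:
  a_250 = 0.41, a_500 = 0.28
  a_1000 = 0.31, a_2000 = 0.62
Formula: NRC = (a250 + a500 + a1000 + a2000) / 4
Sum = 0.41 + 0.28 + 0.31 + 0.62 = 1.62
NRC = 1.62 / 4 = 0.405
Rounded to nearest 0.05: 0.4

0.4


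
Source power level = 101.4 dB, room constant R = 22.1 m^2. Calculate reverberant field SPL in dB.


Given values:
  Lw = 101.4 dB, R = 22.1 m^2
Formula: SPL = Lw + 10 * log10(4 / R)
Compute 4 / R = 4 / 22.1 = 0.180995
Compute 10 * log10(0.180995) = -7.4233
SPL = 101.4 + (-7.4233) = 93.98

93.98 dB


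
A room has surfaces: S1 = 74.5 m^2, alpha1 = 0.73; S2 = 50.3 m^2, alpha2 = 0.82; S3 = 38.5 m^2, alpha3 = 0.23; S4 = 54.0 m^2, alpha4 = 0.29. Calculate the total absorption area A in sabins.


Given surfaces:
  Surface 1: 74.5 * 0.73 = 54.385
  Surface 2: 50.3 * 0.82 = 41.246
  Surface 3: 38.5 * 0.23 = 8.855
  Surface 4: 54.0 * 0.29 = 15.66
Formula: A = sum(Si * alpha_i)
A = 54.385 + 41.246 + 8.855 + 15.66
A = 120.15

120.15 sabins


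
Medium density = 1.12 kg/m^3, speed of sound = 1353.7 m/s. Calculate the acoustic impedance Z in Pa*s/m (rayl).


Given values:
  rho = 1.12 kg/m^3
  c = 1353.7 m/s
Formula: Z = rho * c
Z = 1.12 * 1353.7
Z = 1516.14

1516.14 rayl


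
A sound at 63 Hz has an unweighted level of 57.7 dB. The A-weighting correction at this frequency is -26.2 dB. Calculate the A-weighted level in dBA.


Given values:
  SPL = 57.7 dB
  A-weighting at 63 Hz = -26.2 dB
Formula: L_A = SPL + A_weight
L_A = 57.7 + (-26.2)
L_A = 31.5

31.5 dBA


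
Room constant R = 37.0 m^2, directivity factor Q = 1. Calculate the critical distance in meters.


Given values:
  R = 37.0 m^2, Q = 1
Formula: d_c = 0.141 * sqrt(Q * R)
Compute Q * R = 1 * 37.0 = 37.0
Compute sqrt(37.0) = 6.0828
d_c = 0.141 * 6.0828 = 0.858

0.858 m


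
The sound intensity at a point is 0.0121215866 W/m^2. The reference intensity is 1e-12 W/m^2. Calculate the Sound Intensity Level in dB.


Given values:
  I = 0.0121215866 W/m^2
  I_ref = 1e-12 W/m^2
Formula: SIL = 10 * log10(I / I_ref)
Compute ratio: I / I_ref = 12121586600
Compute log10: log10(12121586600) = 10.083559
Multiply: SIL = 10 * 10.083559 = 100.84

100.84 dB


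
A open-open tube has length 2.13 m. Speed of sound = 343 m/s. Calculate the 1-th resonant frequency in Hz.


Given values:
  Tube type: open-open, L = 2.13 m, c = 343 m/s, n = 1
Formula: f_n = n * c / (2 * L)
Compute 2 * L = 2 * 2.13 = 4.26
f = 1 * 343 / 4.26
f = 80.52

80.52 Hz


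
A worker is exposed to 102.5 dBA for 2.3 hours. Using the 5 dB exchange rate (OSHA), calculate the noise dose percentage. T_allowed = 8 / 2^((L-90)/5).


Given values:
  L = 102.5 dBA, T = 2.3 hours
Formula: T_allowed = 8 / 2^((L - 90) / 5)
Compute exponent: (102.5 - 90) / 5 = 2.5
Compute 2^(2.5) = 5.656854
T_allowed = 8 / 5.656854 = 1.414214 hours
Dose = (T / T_allowed) * 100
Dose = (2.3 / 1.414214) * 100 = 162.63

162.63 %


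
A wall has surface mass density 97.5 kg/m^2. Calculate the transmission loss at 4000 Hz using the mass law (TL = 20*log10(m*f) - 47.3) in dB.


Given values:
  m = 97.5 kg/m^2, f = 4000 Hz
Formula: TL = 20 * log10(m * f) - 47.3
Compute m * f = 97.5 * 4000 = 390000.0
Compute log10(390000.0) = 5.591065
Compute 20 * 5.591065 = 111.8213
TL = 111.8213 - 47.3 = 64.52

64.52 dB


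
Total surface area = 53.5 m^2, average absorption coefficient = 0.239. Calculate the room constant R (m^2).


Given values:
  S = 53.5 m^2, alpha = 0.239
Formula: R = S * alpha / (1 - alpha)
Numerator: 53.5 * 0.239 = 12.7865
Denominator: 1 - 0.239 = 0.761
R = 12.7865 / 0.761 = 16.8

16.8 m^2


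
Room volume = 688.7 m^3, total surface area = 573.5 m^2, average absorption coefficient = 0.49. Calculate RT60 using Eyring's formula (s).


Given values:
  V = 688.7 m^3, S = 573.5 m^2, alpha = 0.49
Formula: RT60 = 0.161 * V / (-S * ln(1 - alpha))
Compute ln(1 - 0.49) = ln(0.51) = -0.673345
Denominator: -573.5 * -0.673345 = 386.1634
Numerator: 0.161 * 688.7 = 110.8807
RT60 = 110.8807 / 386.1634 = 0.287

0.287 s


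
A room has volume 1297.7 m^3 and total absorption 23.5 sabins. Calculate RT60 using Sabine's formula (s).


Given values:
  V = 1297.7 m^3
  A = 23.5 sabins
Formula: RT60 = 0.161 * V / A
Numerator: 0.161 * 1297.7 = 208.9297
RT60 = 208.9297 / 23.5 = 8.891

8.891 s


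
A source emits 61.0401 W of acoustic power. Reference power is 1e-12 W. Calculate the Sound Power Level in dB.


Given values:
  W = 61.0401 W
  W_ref = 1e-12 W
Formula: SWL = 10 * log10(W / W_ref)
Compute ratio: W / W_ref = 61040100000000
Compute log10: log10(61040100000000) = 13.785615
Multiply: SWL = 10 * 13.785615 = 137.86

137.86 dB


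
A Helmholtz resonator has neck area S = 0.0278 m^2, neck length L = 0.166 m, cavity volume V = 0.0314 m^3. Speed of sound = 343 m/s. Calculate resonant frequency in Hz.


Given values:
  S = 0.0278 m^2, L = 0.166 m, V = 0.0314 m^3, c = 343 m/s
Formula: f = (c / (2*pi)) * sqrt(S / (V * L))
Compute V * L = 0.0314 * 0.166 = 0.0052124
Compute S / (V * L) = 0.0278 / 0.0052124 = 5.3334
Compute sqrt(5.3334) = 2.309416
Compute c / (2*pi) = 343 / 6.283185 = 54.590148
f = 54.590148 * 2.309416 = 126.07

126.07 Hz


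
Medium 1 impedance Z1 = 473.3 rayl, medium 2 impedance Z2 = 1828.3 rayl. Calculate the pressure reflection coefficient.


Given values:
  Z1 = 473.3 rayl, Z2 = 1828.3 rayl
Formula: R = (Z2 - Z1) / (Z2 + Z1)
Numerator: Z2 - Z1 = 1828.3 - 473.3 = 1355.0
Denominator: Z2 + Z1 = 1828.3 + 473.3 = 2301.6
R = 1355.0 / 2301.6 = 0.5887

0.5887


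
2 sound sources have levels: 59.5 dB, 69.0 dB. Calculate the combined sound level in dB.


Formula: L_total = 10 * log10( sum(10^(Li/10)) )
  Source 1: 10^(59.5/10) = 891250.9381
  Source 2: 10^(69.0/10) = 7943282.3472
Sum of linear values = 8834533.2853
L_total = 10 * log10(8834533.2853) = 69.46

69.46 dB


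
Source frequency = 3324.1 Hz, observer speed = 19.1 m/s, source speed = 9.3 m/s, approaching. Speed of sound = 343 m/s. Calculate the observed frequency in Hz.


Given values:
  f_s = 3324.1 Hz, v_o = 19.1 m/s, v_s = 9.3 m/s
  Direction: approaching
Formula: f_o = f_s * (c + v_o) / (c - v_s)
Numerator: c + v_o = 343 + 19.1 = 362.1
Denominator: c - v_s = 343 - 9.3 = 333.7
f_o = 3324.1 * 362.1 / 333.7 = 3607.0

3607.0 Hz


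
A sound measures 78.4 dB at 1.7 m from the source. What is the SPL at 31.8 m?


Given values:
  SPL1 = 78.4 dB, r1 = 1.7 m, r2 = 31.8 m
Formula: SPL2 = SPL1 - 20 * log10(r2 / r1)
Compute ratio: r2 / r1 = 31.8 / 1.7 = 18.7059
Compute log10: log10(18.7059) = 1.271979
Compute drop: 20 * 1.271979 = 25.4396
SPL2 = 78.4 - 25.4396 = 52.96

52.96 dB


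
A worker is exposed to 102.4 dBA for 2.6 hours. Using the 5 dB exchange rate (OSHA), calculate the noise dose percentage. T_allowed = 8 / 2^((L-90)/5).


Given values:
  L = 102.4 dBA, T = 2.6 hours
Formula: T_allowed = 8 / 2^((L - 90) / 5)
Compute exponent: (102.4 - 90) / 5 = 2.48
Compute 2^(2.48) = 5.578975
T_allowed = 8 / 5.578975 = 1.433955 hours
Dose = (T / T_allowed) * 100
Dose = (2.6 / 1.433955) * 100 = 181.32

181.32 %


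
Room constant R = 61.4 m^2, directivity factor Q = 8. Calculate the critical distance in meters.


Given values:
  R = 61.4 m^2, Q = 8
Formula: d_c = 0.141 * sqrt(Q * R)
Compute Q * R = 8 * 61.4 = 491.2
Compute sqrt(491.2) = 22.163
d_c = 0.141 * 22.163 = 3.125

3.125 m


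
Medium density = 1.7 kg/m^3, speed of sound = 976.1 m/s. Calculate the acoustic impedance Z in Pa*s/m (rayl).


Given values:
  rho = 1.7 kg/m^3
  c = 976.1 m/s
Formula: Z = rho * c
Z = 1.7 * 976.1
Z = 1659.37

1659.37 rayl


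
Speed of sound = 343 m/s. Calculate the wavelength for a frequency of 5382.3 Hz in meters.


Given values:
  c = 343 m/s, f = 5382.3 Hz
Formula: lambda = c / f
lambda = 343 / 5382.3
lambda = 0.0637

0.0637 m


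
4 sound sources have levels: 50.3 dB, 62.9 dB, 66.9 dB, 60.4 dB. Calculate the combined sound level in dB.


Formula: L_total = 10 * log10( sum(10^(Li/10)) )
  Source 1: 10^(50.3/10) = 107151.9305
  Source 2: 10^(62.9/10) = 1949844.5998
  Source 3: 10^(66.9/10) = 4897788.1937
  Source 4: 10^(60.4/10) = 1096478.1961
Sum of linear values = 8051262.9201
L_total = 10 * log10(8051262.9201) = 69.06

69.06 dB


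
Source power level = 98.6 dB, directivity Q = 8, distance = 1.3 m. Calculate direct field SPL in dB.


Given values:
  Lw = 98.6 dB, Q = 8, r = 1.3 m
Formula: SPL = Lw + 10 * log10(Q / (4 * pi * r^2))
Compute 4 * pi * r^2 = 4 * pi * 1.3^2 = 21.2372
Compute Q / denom = 8 / 21.2372 = 0.37669749
Compute 10 * log10(0.37669749) = -4.2401
SPL = 98.6 + (-4.2401) = 94.36

94.36 dB


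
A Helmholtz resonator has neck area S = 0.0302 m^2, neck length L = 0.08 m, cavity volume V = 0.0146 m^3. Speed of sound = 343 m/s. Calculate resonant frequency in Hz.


Given values:
  S = 0.0302 m^2, L = 0.08 m, V = 0.0146 m^3, c = 343 m/s
Formula: f = (c / (2*pi)) * sqrt(S / (V * L))
Compute V * L = 0.0146 * 0.08 = 0.001168
Compute S / (V * L) = 0.0302 / 0.001168 = 25.8562
Compute sqrt(25.8562) = 5.084899
Compute c / (2*pi) = 343 / 6.283185 = 54.590148
f = 54.590148 * 5.084899 = 277.59

277.59 Hz


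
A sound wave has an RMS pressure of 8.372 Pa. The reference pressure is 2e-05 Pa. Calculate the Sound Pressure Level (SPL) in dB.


Given values:
  p = 8.372 Pa
  p_ref = 2e-05 Pa
Formula: SPL = 20 * log10(p / p_ref)
Compute ratio: p / p_ref = 8.372 / 2e-05 = 418600
Compute log10: log10(418600) = 5.621799
Multiply: SPL = 20 * 5.621799 = 112.44

112.44 dB


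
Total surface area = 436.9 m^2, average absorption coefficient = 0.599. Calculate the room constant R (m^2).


Given values:
  S = 436.9 m^2, alpha = 0.599
Formula: R = S * alpha / (1 - alpha)
Numerator: 436.9 * 0.599 = 261.7031
Denominator: 1 - 0.599 = 0.401
R = 261.7031 / 0.401 = 652.63

652.63 m^2


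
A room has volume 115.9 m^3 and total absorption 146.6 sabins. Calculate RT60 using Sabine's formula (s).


Given values:
  V = 115.9 m^3
  A = 146.6 sabins
Formula: RT60 = 0.161 * V / A
Numerator: 0.161 * 115.9 = 18.6599
RT60 = 18.6599 / 146.6 = 0.127

0.127 s


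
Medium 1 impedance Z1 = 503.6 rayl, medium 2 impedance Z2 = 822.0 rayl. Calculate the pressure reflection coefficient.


Given values:
  Z1 = 503.6 rayl, Z2 = 822.0 rayl
Formula: R = (Z2 - Z1) / (Z2 + Z1)
Numerator: Z2 - Z1 = 822.0 - 503.6 = 318.4
Denominator: Z2 + Z1 = 822.0 + 503.6 = 1325.6
R = 318.4 / 1325.6 = 0.2402

0.2402


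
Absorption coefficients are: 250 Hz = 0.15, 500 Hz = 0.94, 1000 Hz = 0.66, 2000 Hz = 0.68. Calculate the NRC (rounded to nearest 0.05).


Given values:
  a_250 = 0.15, a_500 = 0.94
  a_1000 = 0.66, a_2000 = 0.68
Formula: NRC = (a250 + a500 + a1000 + a2000) / 4
Sum = 0.15 + 0.94 + 0.66 + 0.68 = 2.43
NRC = 2.43 / 4 = 0.6075
Rounded to nearest 0.05: 0.6

0.6


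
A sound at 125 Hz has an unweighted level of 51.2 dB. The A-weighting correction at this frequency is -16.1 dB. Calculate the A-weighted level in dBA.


Given values:
  SPL = 51.2 dB
  A-weighting at 125 Hz = -16.1 dB
Formula: L_A = SPL + A_weight
L_A = 51.2 + (-16.1)
L_A = 35.1

35.1 dBA


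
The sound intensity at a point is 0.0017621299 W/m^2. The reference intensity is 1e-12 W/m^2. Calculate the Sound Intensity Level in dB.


Given values:
  I = 0.0017621299 W/m^2
  I_ref = 1e-12 W/m^2
Formula: SIL = 10 * log10(I / I_ref)
Compute ratio: I / I_ref = 1762129900
Compute log10: log10(1762129900) = 9.246038
Multiply: SIL = 10 * 9.246038 = 92.46

92.46 dB


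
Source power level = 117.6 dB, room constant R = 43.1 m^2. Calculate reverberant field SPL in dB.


Given values:
  Lw = 117.6 dB, R = 43.1 m^2
Formula: SPL = Lw + 10 * log10(4 / R)
Compute 4 / R = 4 / 43.1 = 0.092807
Compute 10 * log10(0.092807) = -10.3242
SPL = 117.6 + (-10.3242) = 107.28

107.28 dB


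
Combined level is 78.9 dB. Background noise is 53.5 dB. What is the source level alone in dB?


Given values:
  L_total = 78.9 dB, L_bg = 53.5 dB
Formula: L_source = 10 * log10(10^(L_total/10) - 10^(L_bg/10))
Convert to linear:
  10^(78.9/10) = 77624711.6629
  10^(53.5/10) = 223872.1139
Difference: 77624711.6629 - 223872.1139 = 77400839.549
L_source = 10 * log10(77400839.549) = 78.89

78.89 dB


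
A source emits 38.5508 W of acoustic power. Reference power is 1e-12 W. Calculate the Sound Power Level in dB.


Given values:
  W = 38.5508 W
  W_ref = 1e-12 W
Formula: SWL = 10 * log10(W / W_ref)
Compute ratio: W / W_ref = 38550800000000
Compute log10: log10(38550800000000) = 13.586033
Multiply: SWL = 10 * 13.586033 = 135.86

135.86 dB


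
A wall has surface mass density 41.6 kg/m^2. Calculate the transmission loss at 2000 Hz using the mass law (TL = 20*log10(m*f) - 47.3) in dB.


Given values:
  m = 41.6 kg/m^2, f = 2000 Hz
Formula: TL = 20 * log10(m * f) - 47.3
Compute m * f = 41.6 * 2000 = 83200.0
Compute log10(83200.0) = 4.920123
Compute 20 * 4.920123 = 98.4025
TL = 98.4025 - 47.3 = 51.1

51.1 dB


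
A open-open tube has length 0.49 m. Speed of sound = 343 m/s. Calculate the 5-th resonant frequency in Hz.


Given values:
  Tube type: open-open, L = 0.49 m, c = 343 m/s, n = 5
Formula: f_n = n * c / (2 * L)
Compute 2 * L = 2 * 0.49 = 0.98
f = 5 * 343 / 0.98
f = 1750.0

1750.0 Hz


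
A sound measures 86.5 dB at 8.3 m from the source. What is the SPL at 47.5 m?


Given values:
  SPL1 = 86.5 dB, r1 = 8.3 m, r2 = 47.5 m
Formula: SPL2 = SPL1 - 20 * log10(r2 / r1)
Compute ratio: r2 / r1 = 47.5 / 8.3 = 5.7229
Compute log10: log10(5.7229) = 0.757616
Compute drop: 20 * 0.757616 = 15.1523
SPL2 = 86.5 - 15.1523 = 71.35

71.35 dB


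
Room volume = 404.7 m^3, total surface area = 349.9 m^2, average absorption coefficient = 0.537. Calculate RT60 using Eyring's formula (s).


Given values:
  V = 404.7 m^3, S = 349.9 m^2, alpha = 0.537
Formula: RT60 = 0.161 * V / (-S * ln(1 - alpha))
Compute ln(1 - 0.537) = ln(0.463) = -0.770028
Denominator: -349.9 * -0.770028 = 269.4328
Numerator: 0.161 * 404.7 = 65.1567
RT60 = 65.1567 / 269.4328 = 0.242

0.242 s


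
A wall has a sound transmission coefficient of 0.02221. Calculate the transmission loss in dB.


Given values:
  tau = 0.02221
Formula: TL = 10 * log10(1 / tau)
Compute 1 / tau = 1 / 0.02221 = 45.0248
Compute log10(45.0248) = 1.653452
TL = 10 * 1.653452 = 16.53

16.53 dB


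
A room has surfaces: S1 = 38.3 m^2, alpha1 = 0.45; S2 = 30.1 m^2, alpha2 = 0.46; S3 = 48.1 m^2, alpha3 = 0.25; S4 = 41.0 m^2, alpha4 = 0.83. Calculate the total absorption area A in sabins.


Given surfaces:
  Surface 1: 38.3 * 0.45 = 17.235
  Surface 2: 30.1 * 0.46 = 13.846
  Surface 3: 48.1 * 0.25 = 12.025
  Surface 4: 41.0 * 0.83 = 34.03
Formula: A = sum(Si * alpha_i)
A = 17.235 + 13.846 + 12.025 + 34.03
A = 77.14

77.14 sabins


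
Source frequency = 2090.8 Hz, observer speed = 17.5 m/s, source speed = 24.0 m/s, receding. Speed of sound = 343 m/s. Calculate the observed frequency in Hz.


Given values:
  f_s = 2090.8 Hz, v_o = 17.5 m/s, v_s = 24.0 m/s
  Direction: receding
Formula: f_o = f_s * (c - v_o) / (c + v_s)
Numerator: c - v_o = 343 - 17.5 = 325.5
Denominator: c + v_s = 343 + 24.0 = 367.0
f_o = 2090.8 * 325.5 / 367.0 = 1854.37

1854.37 Hz


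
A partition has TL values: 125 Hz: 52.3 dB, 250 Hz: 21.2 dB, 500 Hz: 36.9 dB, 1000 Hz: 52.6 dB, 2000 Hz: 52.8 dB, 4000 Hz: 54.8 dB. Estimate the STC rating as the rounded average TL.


Given TL values at each frequency:
  125 Hz: 52.3 dB
  250 Hz: 21.2 dB
  500 Hz: 36.9 dB
  1000 Hz: 52.6 dB
  2000 Hz: 52.8 dB
  4000 Hz: 54.8 dB
Formula: STC ~ round(average of TL values)
Sum = 52.3 + 21.2 + 36.9 + 52.6 + 52.8 + 54.8 = 270.6
Average = 270.6 / 6 = 45.1
Rounded: 45

45


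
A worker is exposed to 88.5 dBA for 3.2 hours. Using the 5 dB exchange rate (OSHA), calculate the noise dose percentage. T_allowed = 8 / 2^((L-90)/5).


Given values:
  L = 88.5 dBA, T = 3.2 hours
Formula: T_allowed = 8 / 2^((L - 90) / 5)
Compute exponent: (88.5 - 90) / 5 = -0.3
Compute 2^(-0.3) = 0.812252
T_allowed = 8 / 0.812252 = 9.84916 hours
Dose = (T / T_allowed) * 100
Dose = (3.2 / 9.84916) * 100 = 32.49

32.49 %


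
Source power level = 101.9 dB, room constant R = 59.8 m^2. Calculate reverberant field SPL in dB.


Given values:
  Lw = 101.9 dB, R = 59.8 m^2
Formula: SPL = Lw + 10 * log10(4 / R)
Compute 4 / R = 4 / 59.8 = 0.06689
Compute 10 * log10(0.06689) = -11.7464
SPL = 101.9 + (-11.7464) = 90.15

90.15 dB
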